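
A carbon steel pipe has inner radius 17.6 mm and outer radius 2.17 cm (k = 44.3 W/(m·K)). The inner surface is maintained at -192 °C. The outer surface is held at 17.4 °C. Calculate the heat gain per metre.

Q' = 2πk·ΔT/ln(r₂/r₁) = 2π × 44.3 × 209.4 / ln(0.0217/0.0176) = 2.78×10^5 W/m

Q' = 2.78×10^5 W/m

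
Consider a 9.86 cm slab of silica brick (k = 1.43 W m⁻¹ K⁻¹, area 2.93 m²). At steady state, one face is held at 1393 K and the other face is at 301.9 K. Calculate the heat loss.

Q = kA·ΔT/L = 1.43 × 2.93 × |1393 K − 301.9 K| / 0.0986 = 46400 W

Q = 46400 W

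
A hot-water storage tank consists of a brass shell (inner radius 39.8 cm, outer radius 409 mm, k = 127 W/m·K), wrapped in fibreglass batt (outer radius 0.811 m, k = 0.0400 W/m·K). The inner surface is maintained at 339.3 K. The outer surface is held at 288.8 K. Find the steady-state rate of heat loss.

Q = 20.9 W

Series thermal resistances, inner to outer:
  R_brass = (1/0.398 − 1/0.409)/(4πk) = 0.06758/(4π·127) = 4.234×10^-5 K/W
  R_fibreglass batt = (1/0.409 − 1/0.811)/(4πk) = 1.212/(4π·0.0400) = 2.411 K/W
ΣR = 4.234×10^-5 + 2.411 = 2.411 K/W
Q = ΔT/ΣR = (339.3 K − 288.8 K)/2.411 = 20.9 W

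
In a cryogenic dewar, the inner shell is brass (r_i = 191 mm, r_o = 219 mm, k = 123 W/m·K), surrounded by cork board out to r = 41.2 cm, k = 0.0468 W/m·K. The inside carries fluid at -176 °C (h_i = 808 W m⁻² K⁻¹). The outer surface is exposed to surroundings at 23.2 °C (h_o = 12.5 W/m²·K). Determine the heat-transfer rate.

Q = 54.2 W

Resistance network (inner→outer):
  R_conv,in = 1/(4πr²h) = 1/(4π·0.191²·808) = 0.002700 K/W
  R_brass = (1/0.191 − 1/0.219)/(4πk) = 0.6694/(4π·123) = 4.331×10^-4 K/W
  R_cork board = (1/0.219 − 1/0.412)/(4πk) = 2.139/(4π·0.0468) = 3.637 K/W
  R_conv,out = 1/(4πr²h) = 1/(4π·0.412²·12.5) = 0.03750 K/W
ΣR = 0.002700 + 4.331×10^-4 + 3.637 + 0.03750 = 3.678 K/W
Q = ΔT/ΣR = (-176 °C − 23.2 °C)/3.678 = -54.2 W
(Negative Q ⇒ heat flows inward; heat gain = 54.2 W.)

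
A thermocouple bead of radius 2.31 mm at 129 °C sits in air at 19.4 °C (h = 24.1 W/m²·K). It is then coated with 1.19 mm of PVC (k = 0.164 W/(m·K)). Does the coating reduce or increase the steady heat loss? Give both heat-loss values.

increases: 0.177 → 0.321 W

Critical radius for a sphere: r_cr = 2k/h = 0.0136 m = 1.36 cm.
Outer radius after coating: r₂ = 0.00231 + 0.00119 = 0.00350 m.
Since r₁ < r_cr and r₂ ≤ r_cr, the coating moves toward the maximum at r_cr — heat loss rises.
Bare: R = 1/(4πr₁²h) = 618.8 K/W; Q = 109.6/618.8 = 0.177 W.
Coated: R = R_cond + R_conv = 341.0 K/W; Q = 109.6/341.0 = 0.321 W.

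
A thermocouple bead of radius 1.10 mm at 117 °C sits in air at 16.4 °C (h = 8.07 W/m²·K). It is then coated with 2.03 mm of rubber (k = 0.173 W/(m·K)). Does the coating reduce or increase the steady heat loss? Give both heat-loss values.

Critical radius for a sphere: r_cr = 2k/h = 0.0429 m = 4.29 cm.
Outer radius after coating: r₂ = 0.00110 + 0.00203 = 0.00313 m.
Since r₁ < r_cr and r₂ ≤ r_cr, the coating moves toward the maximum at r_cr — heat loss rises.
Bare: R = 1/(4πr₁²h) = 8150 K/W; Q = 100.6/8150 = 0.0123 W.
Coated: R = R_cond + R_conv = 1278 K/W; Q = 100.6/1278 = 0.0787 W.

increases: 0.0123 → 0.0787 W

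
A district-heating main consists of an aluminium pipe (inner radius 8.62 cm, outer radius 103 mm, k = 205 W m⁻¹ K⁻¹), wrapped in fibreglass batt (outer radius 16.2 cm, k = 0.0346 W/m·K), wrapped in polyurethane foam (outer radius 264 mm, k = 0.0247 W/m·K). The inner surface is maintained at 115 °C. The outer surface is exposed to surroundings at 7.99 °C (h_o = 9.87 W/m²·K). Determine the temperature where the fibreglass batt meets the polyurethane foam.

T = 72.9 °C

Resistance network (inner→outer):
  R'_aluminium = ln(0.103/0.0862)/(2πk) = 0.1781/(2π·205) = 1.382×10^-4 m·K/W
  R'_fibreglass batt = ln(0.162/0.103)/(2πk) = 0.4529/(2π·0.0346) = 2.083 m·K/W
  R'_polyurethane foam = ln(0.264/0.162)/(2πk) = 0.4884/(2π·0.0247) = 3.147 m·K/W
  R'_conv,out = 1/(2πr h) = 1/(2π·0.264·9.87) = 0.06108 m·K/W
ΣR = 1.382×10^-4 + 2.083 + 3.147 + 0.06108 = 5.291 m·K/W
Q' = ΔT/ΣR = (115 °C − 7.99 °C)/5.291 = 20.22 W/m
From the inner boundary to the fibreglass batt/polyurethane foam interface, ΣR_partial = 2.083 m·K/W.
T_interface = T_in − Q'·ΣR_partial = 115 °C − (20.22)(2.083) = 72.9 °C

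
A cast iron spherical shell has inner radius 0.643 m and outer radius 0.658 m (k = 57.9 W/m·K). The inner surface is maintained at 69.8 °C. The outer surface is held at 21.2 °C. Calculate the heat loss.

Q = 4πk·ΔT/(1/r₁ − 1/r₂) = 4π × 57.9 × 48.6 / (1/0.643 − 1/0.658) = 9.97×10^5 W

Q = 997 kW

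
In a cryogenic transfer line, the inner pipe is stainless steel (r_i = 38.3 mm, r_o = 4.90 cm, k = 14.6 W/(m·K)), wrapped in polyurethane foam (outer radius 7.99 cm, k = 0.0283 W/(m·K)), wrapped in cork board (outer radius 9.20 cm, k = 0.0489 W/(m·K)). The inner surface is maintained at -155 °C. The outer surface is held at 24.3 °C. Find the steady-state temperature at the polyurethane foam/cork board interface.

T = -1.3 °C

Resistance network (inner→outer):
  R'_stainless steel = ln(0.0490/0.0383)/(2πk) = 0.2464/(2π·14.6) = 0.002686 m·K/W
  R'_polyurethane foam = ln(0.0799/0.0490)/(2πk) = 0.4890/(2π·0.0283) = 2.750 m·K/W
  R'_cork board = ln(0.0920/0.0799)/(2πk) = 0.1410/(2π·0.0489) = 0.4590 m·K/W
ΣR = 0.002686 + 2.750 + 0.4590 = 3.212 m·K/W
Q' = ΔT/ΣR = (-155 °C − 24.3 °C)/3.212 = -55.82 W/m
From the inner boundary to the polyurethane foam/cork board interface, ΣR_partial = 2.753 m·K/W.
T_interface = T_in − Q'·ΣR_partial = -155 °C − (-55.82)(2.753) = -1.3 °C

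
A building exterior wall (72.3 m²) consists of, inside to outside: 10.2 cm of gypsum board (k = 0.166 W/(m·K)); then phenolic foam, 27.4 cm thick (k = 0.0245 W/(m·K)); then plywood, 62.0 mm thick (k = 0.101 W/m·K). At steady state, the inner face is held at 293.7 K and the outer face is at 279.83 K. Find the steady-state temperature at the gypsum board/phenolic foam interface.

T = 293.0 K

Series thermal resistances, inner to outer:
  R_gypsum board = L/(kA) = 0.102/(0.166·72.3) = 0.008499 K/W
  R_phenolic foam = L/(kA) = 0.274/(0.0245·72.3) = 0.1547 K/W
  R_plywood = L/(kA) = 0.0620/(0.101·72.3) = 0.008490 K/W
ΣR = 0.008499 + 0.1547 + 0.008490 = 0.1717 K/W
Q = ΔT/ΣR = (293.7 K − 279.83 K)/0.1717 = 80.78 W
From the inner boundary to the gypsum board/phenolic foam interface, ΣR_partial = 0.008499 K/W.
T_interface = T_in − Q·ΣR_partial = 293.7 K − (80.78)(0.008499) = 293.0 K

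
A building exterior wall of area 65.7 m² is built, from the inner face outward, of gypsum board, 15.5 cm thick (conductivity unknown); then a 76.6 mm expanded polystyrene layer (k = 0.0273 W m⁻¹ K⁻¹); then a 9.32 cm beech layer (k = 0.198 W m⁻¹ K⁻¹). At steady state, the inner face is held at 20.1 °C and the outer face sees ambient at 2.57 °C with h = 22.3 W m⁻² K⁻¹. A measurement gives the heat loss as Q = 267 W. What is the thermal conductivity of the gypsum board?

k = 0.156 W/m·K

ΣR = ΔT/Q = |20.1 − 2.57|/267 = 0.06566 K/W
Known resistances:
  R_expanded polystyrene = L/(kA) = 0.0766/(0.0273·65.7) = 0.04271 K/W
  R_beech = L/(kA) = 0.0932/(0.198·65.7) = 0.007164 K/W
  R_conv,out = 1/(hA) = 1/(22.3·65.7) = 6.825×10^-4 K/W
R_gypsum board = ΣR − ΣR_known = 0.06566 − 0.05056 = 0.01510 K/W
L/(kA) = 0.01510 ⇒ k = 0.155/(0.01510·65.7) = 0.156 W/m·K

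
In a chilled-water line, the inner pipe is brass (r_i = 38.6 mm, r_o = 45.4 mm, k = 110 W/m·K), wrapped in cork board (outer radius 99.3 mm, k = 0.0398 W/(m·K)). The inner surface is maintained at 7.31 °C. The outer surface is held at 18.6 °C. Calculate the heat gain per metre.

Resistance network (inner→outer):
  R'_brass = ln(0.0454/0.0386)/(2πk) = 0.1623/(2π·110) = 2.348×10^-4 m·K/W
  R'_cork board = ln(0.0993/0.0454)/(2πk) = 0.7826/(2π·0.0398) = 3.130 m·K/W
ΣR = 2.348×10^-4 + 3.130 = 3.130 m·K/W
Q' = ΔT/ΣR = (7.31 °C − 18.6 °C)/3.130 = -3.61 W/m
(Negative Q' ⇒ heat flows inward; heat gain = 3.61 W/m.)

Q' = 3.61 W/m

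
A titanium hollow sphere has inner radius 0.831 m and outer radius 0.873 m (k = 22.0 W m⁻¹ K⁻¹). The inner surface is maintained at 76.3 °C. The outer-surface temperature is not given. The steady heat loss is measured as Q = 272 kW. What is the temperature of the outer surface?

Sum the resistances:
  R_titanium = (1/0.831 − 1/0.873)/(4πk) = 0.05789/(4π·22.0) = 2.094×10^-4 K/W
ΣR = 2.094×10^-4 K/W
ΔT = Q·ΣR = 2.72×10^5 × 2.094×10^-4 = 56.96 K
Heat flows outward, so T_out = T_in − ΔT = 76.3 − 56.96 = 19.3 °C

T_out = 19.3 °C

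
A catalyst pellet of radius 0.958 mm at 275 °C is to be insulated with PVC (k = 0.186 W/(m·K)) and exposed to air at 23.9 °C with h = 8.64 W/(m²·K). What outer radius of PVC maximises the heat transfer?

r_cr = 4.31 cm

For a sphere, r_cr = 2k_ins/h = 2·0.186/8.64 = 0.0431 m = 4.31 cm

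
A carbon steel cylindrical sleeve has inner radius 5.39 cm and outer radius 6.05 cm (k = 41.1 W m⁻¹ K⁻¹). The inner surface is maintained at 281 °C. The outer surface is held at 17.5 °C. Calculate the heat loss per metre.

Q' = 2πk·ΔT/ln(r₂/r₁) = 2π × 41.1 × 263.5 / ln(0.0605/0.0539) = 5.89×10^5 W/m

Q' = 589 kW/m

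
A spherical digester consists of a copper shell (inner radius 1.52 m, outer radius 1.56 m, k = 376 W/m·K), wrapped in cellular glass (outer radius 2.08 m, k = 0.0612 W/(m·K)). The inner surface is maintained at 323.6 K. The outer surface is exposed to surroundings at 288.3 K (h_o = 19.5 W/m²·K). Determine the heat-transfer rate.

Resistance network (inner→outer):
  R_copper = (1/1.52 − 1/1.56)/(4πk) = 0.01687/(4π·376) = 3.570×10^-6 K/W
  R_cellular glass = (1/1.56 − 1/2.08)/(4πk) = 0.1603/(4π·0.0612) = 0.2084 K/W
  R_conv,out = 1/(4πr²h) = 1/(4π·2.08²·19.5) = 9.433×10^-4 K/W
ΣR = 3.570×10^-6 + 0.2084 + 9.433×10^-4 = 0.2093 K/W
Q = ΔT/ΣR = (323.6 K − 288.3 K)/0.2093 = 169 W

Q = 169 W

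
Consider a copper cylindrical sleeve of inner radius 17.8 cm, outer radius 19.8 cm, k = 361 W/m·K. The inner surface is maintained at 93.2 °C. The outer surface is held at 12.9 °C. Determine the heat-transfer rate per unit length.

Q' = 1710 kW/m

Q' = 2πk·ΔT/ln(r₂/r₁) = 2π × 361 × 80.3 / ln(0.198/0.178) = 1.71×10^6 W/m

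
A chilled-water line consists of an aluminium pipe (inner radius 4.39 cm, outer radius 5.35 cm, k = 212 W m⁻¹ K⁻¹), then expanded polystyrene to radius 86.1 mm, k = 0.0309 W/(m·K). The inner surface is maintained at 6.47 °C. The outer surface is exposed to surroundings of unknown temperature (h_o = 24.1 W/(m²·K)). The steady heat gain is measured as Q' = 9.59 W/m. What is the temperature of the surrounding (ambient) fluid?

T_out = 30.7 °C

Series resistances:
  R'_aluminium = ln(0.0535/0.0439)/(2πk) = 0.1978/(2π·212) = 1.485×10^-4 m·K/W
  R'_expanded polystyrene = ln(0.0861/0.0535)/(2πk) = 0.4758/(2π·0.0309) = 2.451 m·K/W
  R'_conv,out = 1/(2πr h) = 1/(2π·0.0861·24.1) = 0.07670 m·K/W
ΣR = 2.528 m·K/W
ΔT = Q'·ΣR = 9.59 × 2.528 = 24.24 K
Heat flows inward, so T_out = T_in + ΔT = 6.47 + 24.24 = 30.7 °C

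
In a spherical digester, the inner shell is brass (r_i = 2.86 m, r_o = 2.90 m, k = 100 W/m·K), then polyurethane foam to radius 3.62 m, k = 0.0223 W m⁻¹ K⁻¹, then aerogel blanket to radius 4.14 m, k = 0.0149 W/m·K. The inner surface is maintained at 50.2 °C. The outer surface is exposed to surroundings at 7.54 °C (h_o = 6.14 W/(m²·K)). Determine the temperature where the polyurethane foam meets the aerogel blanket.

Treat each layer as a resistance in series:
  R_brass = (1/2.86 − 1/2.90)/(4πk) = 0.004823/(4π·100) = 3.838×10^-6 K/W
  R_polyurethane foam = (1/2.90 − 1/3.62)/(4πk) = 0.06858/(4π·0.0223) = 0.2447 K/W
  R_aerogel blanket = (1/3.62 − 1/4.14)/(4πk) = 0.03470/(4π·0.0149) = 0.1853 K/W
  R_conv,out = 1/(4πr²h) = 1/(4π·4.14²·6.14) = 7.562×10^-4 K/W
ΣR = 3.838×10^-6 + 0.2447 + 0.1853 + 7.562×10^-4 = 0.4308 K/W
Q = ΔT/ΣR = (50.2 °C − 7.54 °C)/0.4308 = 99.03 W
From the inner boundary to the polyurethane foam/aerogel blanket interface, ΣR_partial = 0.2447 K/W.
T_interface = T_in − Q·ΣR_partial = 50.2 °C − (99.03)(0.2447) = 26.0 °C

T = 26.0 °C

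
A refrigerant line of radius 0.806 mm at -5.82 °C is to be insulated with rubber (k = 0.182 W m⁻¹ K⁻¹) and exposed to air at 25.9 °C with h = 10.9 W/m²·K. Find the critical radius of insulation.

r_cr = 1.67 cm

For a cylinder, r_cr = k_ins/h = 0.182/10.9 = 0.0167 m = 1.67 cm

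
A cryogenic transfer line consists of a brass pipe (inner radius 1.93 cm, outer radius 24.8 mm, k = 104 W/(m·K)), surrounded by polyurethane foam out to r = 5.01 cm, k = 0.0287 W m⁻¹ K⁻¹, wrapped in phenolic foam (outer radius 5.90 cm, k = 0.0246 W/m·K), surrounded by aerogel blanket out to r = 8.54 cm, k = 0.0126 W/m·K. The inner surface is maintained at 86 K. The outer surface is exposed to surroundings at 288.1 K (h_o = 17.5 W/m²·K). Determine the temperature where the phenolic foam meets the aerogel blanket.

T = 188.9 K

Series thermal resistances, inner to outer:
  R'_brass = ln(0.0248/0.0193)/(2πk) = 0.2507/(2π·104) = 3.837×10^-4 m·K/W
  R'_polyurethane foam = ln(0.0501/0.0248)/(2πk) = 0.7032/(2π·0.0287) = 3.899 m·K/W
  R'_phenolic foam = ln(0.0590/0.0501)/(2πk) = 0.1635/(2π·0.0246) = 1.058 m·K/W
  R'_aerogel blanket = ln(0.0854/0.0590)/(2πk) = 0.3698/(2π·0.0126) = 4.671 m·K/W
  R'_conv,out = 1/(2πr h) = 1/(2π·0.0854·17.5) = 0.1065 m·K/W
ΣR = 3.837×10^-4 + 3.899 + 1.058 + 4.671 + 0.1065 = 9.735 m·K/W
Q' = ΔT/ΣR = (86 K − 288.1 K)/9.735 = -20.76 W/m
From the inner boundary to the phenolic foam/aerogel blanket interface, ΣR_partial = 4.957 m·K/W.
T_interface = T_in − Q'·ΣR_partial = 86 K − (-20.76)(4.957) = 188.9 K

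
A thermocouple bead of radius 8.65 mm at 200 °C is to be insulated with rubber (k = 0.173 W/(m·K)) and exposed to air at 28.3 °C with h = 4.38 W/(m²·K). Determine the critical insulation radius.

r_cr = 7.90 cm

For a sphere, r_cr = 2k_ins/h = 2·0.173/4.38 = 0.0790 m = 7.90 cm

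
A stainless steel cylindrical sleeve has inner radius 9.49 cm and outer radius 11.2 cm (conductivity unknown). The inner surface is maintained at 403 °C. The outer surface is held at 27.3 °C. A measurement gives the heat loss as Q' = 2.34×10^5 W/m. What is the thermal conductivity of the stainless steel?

k = 16.4 W/m·K

ΣR = ΔT/Q' = |403 − 27.3|/2.34×10^5 = 0.001606 m·K/W
ln(r₂/r₁)/(2πk) = 0.001606 ⇒ k = 0.1657/(2π·0.001606) = 16.4 W/m·K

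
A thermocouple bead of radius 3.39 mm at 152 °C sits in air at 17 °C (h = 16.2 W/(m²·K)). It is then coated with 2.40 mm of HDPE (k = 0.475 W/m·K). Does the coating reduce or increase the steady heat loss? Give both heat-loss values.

Critical radius for a sphere: r_cr = 2k/h = 0.0586 m = 5.86 cm.
Outer radius after coating: r₂ = 0.00339 + 0.00240 = 0.00579 m.
Since r₁ < r_cr and r₂ ≤ r_cr, the coating moves toward the maximum at r_cr — heat loss rises.
Bare: R = 1/(4πr₁²h) = 427.4 K/W; Q = 135/427.4 = 0.316 W.
Coated: R = R_cond + R_conv = 167.0 K/W; Q = 135/167.0 = 0.808 W.

increases: 0.316 → 0.808 W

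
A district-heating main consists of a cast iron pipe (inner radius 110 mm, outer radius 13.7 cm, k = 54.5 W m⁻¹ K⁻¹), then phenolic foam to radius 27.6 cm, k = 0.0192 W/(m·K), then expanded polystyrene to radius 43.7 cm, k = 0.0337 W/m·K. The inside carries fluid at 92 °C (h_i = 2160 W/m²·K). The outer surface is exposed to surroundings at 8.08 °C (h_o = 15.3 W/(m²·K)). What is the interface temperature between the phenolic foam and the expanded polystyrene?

T = 31.1 °C

Treat each layer as a resistance in series:
  R'_conv,in = 1/(2πr h) = 1/(2π·0.110·2160) = 6.698×10^-4 m·K/W
  R'_cast iron = ln(0.137/0.110)/(2πk) = 0.2195/(2π·54.5) = 6.410×10^-4 m·K/W
  R'_phenolic foam = ln(0.276/0.137)/(2πk) = 0.7004/(2π·0.0192) = 5.806 m·K/W
  R'_expanded polystyrene = ln(0.437/0.276)/(2πk) = 0.4595/(2π·0.0337) = 2.170 m·K/W
  R'_conv,out = 1/(2πr h) = 1/(2π·0.437·15.3) = 0.02380 m·K/W
ΣR = 6.698×10^-4 + 6.410×10^-4 + 5.806 + 2.170 + 0.02380 = 8.001 m·K/W
Q' = ΔT/ΣR = (92 °C − 8.08 °C)/8.001 = 10.49 W/m
From the inner boundary to the phenolic foam/expanded polystyrene interface, ΣR_partial = 5.807 m·K/W.
T_interface = T_in − Q'·ΣR_partial = 92 °C − (10.49)(5.807) = 31.1 °C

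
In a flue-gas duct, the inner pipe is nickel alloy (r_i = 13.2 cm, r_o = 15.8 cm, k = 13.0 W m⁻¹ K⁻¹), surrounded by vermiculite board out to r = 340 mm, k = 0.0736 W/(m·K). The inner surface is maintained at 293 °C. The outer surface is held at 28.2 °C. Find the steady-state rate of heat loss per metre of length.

Q' = 160 W/m

Treat each layer as a resistance in series:
  R'_nickel alloy = ln(0.158/0.132)/(2πk) = 0.1798/(2π·13.0) = 0.002201 m·K/W
  R'_vermiculite board = ln(0.340/0.158)/(2πk) = 0.7664/(2π·0.0736) = 1.657 m·K/W
ΣR = 0.002201 + 1.657 = 1.659 m·K/W
Q' = ΔT/ΣR = (293 °C − 28.2 °C)/1.659 = 160 W/m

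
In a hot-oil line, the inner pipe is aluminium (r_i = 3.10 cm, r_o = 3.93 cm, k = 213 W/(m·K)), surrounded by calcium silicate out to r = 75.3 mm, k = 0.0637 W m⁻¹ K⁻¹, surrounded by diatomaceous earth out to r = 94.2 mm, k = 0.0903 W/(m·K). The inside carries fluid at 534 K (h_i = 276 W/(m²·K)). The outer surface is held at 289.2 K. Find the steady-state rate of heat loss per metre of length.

Q' = 120 W/m

Resistance network (inner→outer):
  R'_conv,in = 1/(2πr h) = 1/(2π·0.0310·276) = 0.01860 m·K/W
  R'_aluminium = ln(0.0393/0.0310)/(2πk) = 0.2372/(2π·213) = 1.773×10^-4 m·K/W
  R'_calcium silicate = ln(0.0753/0.0393)/(2πk) = 0.6503/(2π·0.0637) = 1.625 m·K/W
  R'_diatomaceous earth = ln(0.0942/0.0753)/(2πk) = 0.2239/(2π·0.0903) = 0.3947 m·K/W
ΣR = 0.01860 + 1.773×10^-4 + 1.625 + 0.3947 = 2.038 m·K/W
Q' = ΔT/ΣR = (534 K − 289.2 K)/2.038 = 120 W/m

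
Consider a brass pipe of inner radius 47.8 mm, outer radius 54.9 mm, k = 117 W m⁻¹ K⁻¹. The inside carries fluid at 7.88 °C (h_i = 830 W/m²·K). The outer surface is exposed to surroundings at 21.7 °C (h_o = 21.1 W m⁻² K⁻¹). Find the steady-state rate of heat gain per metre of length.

Q' = 97.6 W/m

Series thermal resistances, inner to outer:
  R'_conv,in = 1/(2πr h) = 1/(2π·0.0478·830) = 0.004012 m·K/W
  R'_brass = ln(0.0549/0.0478)/(2πk) = 0.1385/(2π·117) = 1.884×10^-4 m·K/W
  R'_conv,out = 1/(2πr h) = 1/(2π·0.0549·21.1) = 0.1374 m·K/W
ΣR = 0.004012 + 1.884×10^-4 + 0.1374 = 0.1416 m·K/W
Q' = ΔT/ΣR = (7.88 °C − 21.7 °C)/0.1416 = -97.6 W/m
(Negative Q' ⇒ heat flows inward; heat gain = 97.6 W/m.)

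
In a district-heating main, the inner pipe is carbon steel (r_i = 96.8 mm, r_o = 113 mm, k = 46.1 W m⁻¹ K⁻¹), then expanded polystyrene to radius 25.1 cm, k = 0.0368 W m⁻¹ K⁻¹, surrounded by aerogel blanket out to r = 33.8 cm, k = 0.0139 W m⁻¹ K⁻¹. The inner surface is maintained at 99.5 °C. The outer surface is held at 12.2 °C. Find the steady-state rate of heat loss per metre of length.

Resistance network (inner→outer):
  R'_carbon steel = ln(0.113/0.0968)/(2πk) = 0.1547/(2π·46.1) = 5.342×10^-4 m·K/W
  R'_expanded polystyrene = ln(0.251/0.113)/(2πk) = 0.7981/(2π·0.0368) = 3.452 m·K/W
  R'_aerogel blanket = ln(0.338/0.251)/(2πk) = 0.2976/(2π·0.0139) = 3.407 m·K/W
ΣR = 5.342×10^-4 + 3.452 + 3.407 = 6.860 m·K/W
Q' = ΔT/ΣR = (99.5 °C − 12.2 °C)/6.860 = 12.7 W/m

Q' = 12.7 W/m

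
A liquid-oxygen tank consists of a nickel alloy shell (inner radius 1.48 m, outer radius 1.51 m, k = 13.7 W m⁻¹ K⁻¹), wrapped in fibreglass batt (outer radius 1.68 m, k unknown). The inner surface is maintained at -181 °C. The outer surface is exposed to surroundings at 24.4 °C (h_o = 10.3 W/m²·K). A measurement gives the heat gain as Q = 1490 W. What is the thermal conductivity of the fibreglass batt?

k = 0.0395 W/m·K

ΣR = ΔT/Q = |-181 − 24.4|/1490 = 0.1379 K/W
Known resistances:
  R_nickel alloy = (1/1.48 − 1/1.51)/(4πk) = 0.01342/(4π·13.7) = 7.797×10^-5 K/W
  R_conv,out = 1/(4πr²h) = 1/(4π·1.68²·10.3) = 0.002737 K/W
R_fibreglass batt = ΣR − ΣR_known = 0.1379 − 0.002815 = 0.1351 K/W
(1/r₁−1/r₂)/(4πk) = 0.1351 ⇒ k = 0.06701/(4π·0.1351) = 0.0395 W/m·K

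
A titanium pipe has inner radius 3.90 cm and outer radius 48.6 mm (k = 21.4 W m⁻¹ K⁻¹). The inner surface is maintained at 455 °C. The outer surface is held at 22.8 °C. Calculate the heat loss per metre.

Q' = 2πk·ΔT/ln(r₂/r₁) = 2π × 21.4 × 432.2 / ln(0.0486/0.0390) = 2.64×10^5 W/m

Q' = 2.64×10^5 W/m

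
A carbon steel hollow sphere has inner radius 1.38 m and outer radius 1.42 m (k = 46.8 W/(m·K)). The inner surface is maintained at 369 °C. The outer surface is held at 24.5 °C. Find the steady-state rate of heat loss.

Q = 4πk·ΔT/(1/r₁ − 1/r₂) = 4π × 46.8 × 344.5 / (1/1.38 − 1/1.42) = 9.93×10^6 W

Q = 9930 kW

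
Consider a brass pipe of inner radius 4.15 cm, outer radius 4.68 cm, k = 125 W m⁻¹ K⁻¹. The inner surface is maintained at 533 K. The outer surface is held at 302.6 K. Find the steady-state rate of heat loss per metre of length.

Q' = 1510 kW/m

Q' = 2πk·ΔT/ln(r₂/r₁) = 2π × 125 × 230.4 / ln(0.0468/0.0415) = 1.51×10^6 W/m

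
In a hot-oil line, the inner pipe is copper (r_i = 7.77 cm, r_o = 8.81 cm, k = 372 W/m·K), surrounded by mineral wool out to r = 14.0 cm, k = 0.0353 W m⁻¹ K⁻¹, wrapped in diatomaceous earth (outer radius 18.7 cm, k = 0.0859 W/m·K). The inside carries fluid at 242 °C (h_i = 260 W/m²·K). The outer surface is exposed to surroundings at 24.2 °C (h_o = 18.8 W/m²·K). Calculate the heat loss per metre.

Q' = 81.3 W/m

Treat each layer as a resistance in series:
  R'_conv,in = 1/(2πr h) = 1/(2π·0.0777·260) = 0.007878 m·K/W
  R'_copper = ln(0.0881/0.0777)/(2πk) = 0.1256/(2π·372) = 5.374×10^-5 m·K/W
  R'_mineral wool = ln(0.140/0.0881)/(2πk) = 0.4632/(2π·0.0353) = 2.088 m·K/W
  R'_diatomaceous earth = ln(0.187/0.140)/(2πk) = 0.2895/(2π·0.0859) = 0.5363 m·K/W
  R'_conv,out = 1/(2πr h) = 1/(2π·0.187·18.8) = 0.04527 m·K/W
ΣR = 0.007878 + 5.374×10^-5 + 2.088 + 0.5363 + 0.04527 = 2.678 m·K/W
Q' = ΔT/ΣR = (242 °C − 24.2 °C)/2.678 = 81.3 W/m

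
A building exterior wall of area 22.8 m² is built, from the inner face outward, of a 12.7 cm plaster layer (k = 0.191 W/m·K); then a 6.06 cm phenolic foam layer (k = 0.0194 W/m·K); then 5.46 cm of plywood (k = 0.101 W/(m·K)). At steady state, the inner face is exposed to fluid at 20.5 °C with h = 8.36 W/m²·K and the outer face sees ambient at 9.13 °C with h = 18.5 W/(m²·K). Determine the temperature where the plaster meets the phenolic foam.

T = 18.5 °C

Series thermal resistances, inner to outer:
  R_conv,in = 1/(hA) = 1/(8.36·22.8) = 0.005246 K/W
  R_plaster = L/(kA) = 0.127/(0.191·22.8) = 0.02916 K/W
  R_phenolic foam = L/(kA) = 0.0606/(0.0194·22.8) = 0.1370 K/W
  R_plywood = L/(kA) = 0.0546/(0.101·22.8) = 0.02371 K/W
  R_conv,out = 1/(hA) = 1/(18.5·22.8) = 0.002371 K/W
ΣR = 0.005246 + 0.02916 + 0.1370 + 0.02371 + 0.002371 = 0.1975 K/W
Q = ΔT/ΣR = (20.5 °C − 9.13 °C)/0.1975 = 57.57 W
From the inner boundary to the plaster/phenolic foam interface, ΣR_partial = 0.03441 K/W.
T_interface = T_in − Q·ΣR_partial = 20.5 °C − (57.57)(0.03441) = 18.5 °C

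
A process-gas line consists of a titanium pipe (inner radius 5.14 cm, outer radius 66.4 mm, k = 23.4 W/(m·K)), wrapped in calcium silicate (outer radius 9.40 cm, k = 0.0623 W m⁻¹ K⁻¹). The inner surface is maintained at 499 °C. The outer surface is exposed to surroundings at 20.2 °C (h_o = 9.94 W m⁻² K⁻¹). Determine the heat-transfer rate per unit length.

Q' = 452 W/m

Series thermal resistances, inner to outer:
  R'_titanium = ln(0.0664/0.0514)/(2πk) = 0.2561/(2π·23.4) = 0.001742 m·K/W
  R'_calcium silicate = ln(0.0940/0.0664)/(2πk) = 0.3476/(2π·0.0623) = 0.8880 m·K/W
  R'_conv,out = 1/(2πr h) = 1/(2π·0.0940·9.94) = 0.1703 m·K/W
ΣR = 0.001742 + 0.8880 + 0.1703 = 1.060 m·K/W
Q' = ΔT/ΣR = (499 °C − 20.2 °C)/1.060 = 452 W/m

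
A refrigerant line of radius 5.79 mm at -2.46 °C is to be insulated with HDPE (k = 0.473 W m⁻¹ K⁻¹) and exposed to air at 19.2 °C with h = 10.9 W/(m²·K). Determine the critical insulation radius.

r_cr = 4.34 cm

For a cylinder, r_cr = k_ins/h = 0.473/10.9 = 0.0434 m = 4.34 cm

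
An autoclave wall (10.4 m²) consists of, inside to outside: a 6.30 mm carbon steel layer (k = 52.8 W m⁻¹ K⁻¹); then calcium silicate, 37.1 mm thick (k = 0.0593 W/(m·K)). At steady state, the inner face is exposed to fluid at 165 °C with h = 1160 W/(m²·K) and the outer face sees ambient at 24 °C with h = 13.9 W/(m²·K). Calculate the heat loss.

Q = 2100 W

Resistance network (inner→outer):
  R_conv,in = 1/(hA) = 1/(1160·10.4) = 8.289×10^-5 K/W
  R_carbon steel = L/(kA) = 0.00630/(52.8·10.4) = 1.147×10^-5 K/W
  R_calcium silicate = L/(kA) = 0.0371/(0.0593·10.4) = 0.06016 K/W
  R_conv,out = 1/(hA) = 1/(13.9·10.4) = 0.006918 K/W
ΣR = 8.289×10^-5 + 1.147×10^-5 + 0.06016 + 0.006918 = 0.06717 K/W
Q = ΔT/ΣR = (165 °C − 24 °C)/0.06717 = 2100 W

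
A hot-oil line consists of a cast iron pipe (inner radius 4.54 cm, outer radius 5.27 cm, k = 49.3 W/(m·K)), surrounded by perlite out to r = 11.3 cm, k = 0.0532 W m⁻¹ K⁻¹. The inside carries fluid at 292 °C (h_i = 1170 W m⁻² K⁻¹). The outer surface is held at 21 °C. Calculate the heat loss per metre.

Treat each layer as a resistance in series:
  R'_conv,in = 1/(2πr h) = 1/(2π·0.0454·1170) = 0.002996 m·K/W
  R'_cast iron = ln(0.0527/0.0454)/(2πk) = 0.1491/(2π·49.3) = 4.813×10^-4 m·K/W
  R'_perlite = ln(0.113/0.0527)/(2πk) = 0.7628/(2π·0.0532) = 2.282 m·K/W
ΣR = 0.002996 + 4.813×10^-4 + 2.282 = 2.285 m·K/W
Q' = ΔT/ΣR = (292 °C − 21 °C)/2.285 = 119 W/m

Q' = 119 W/m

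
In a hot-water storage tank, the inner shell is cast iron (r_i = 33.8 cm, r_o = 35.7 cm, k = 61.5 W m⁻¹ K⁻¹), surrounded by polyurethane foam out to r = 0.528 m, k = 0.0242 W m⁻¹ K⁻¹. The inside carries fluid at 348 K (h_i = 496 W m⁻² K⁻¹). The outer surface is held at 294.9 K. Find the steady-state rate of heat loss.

Series thermal resistances, inner to outer:
  R_conv,in = 1/(4πr²h) = 1/(4π·0.338²·496) = 0.001404 K/W
  R_cast iron = (1/0.338 − 1/0.357)/(4πk) = 0.1575/(4π·61.5) = 2.037×10^-4 K/W
  R_polyurethane foam = (1/0.357 − 1/0.528)/(4πk) = 0.9072/(4π·0.0242) = 2.983 K/W
ΣR = 0.001404 + 2.037×10^-4 + 2.983 = 2.985 K/W
Q = ΔT/ΣR = (348 K − 294.9 K)/2.985 = 17.8 W

Q = 17.8 W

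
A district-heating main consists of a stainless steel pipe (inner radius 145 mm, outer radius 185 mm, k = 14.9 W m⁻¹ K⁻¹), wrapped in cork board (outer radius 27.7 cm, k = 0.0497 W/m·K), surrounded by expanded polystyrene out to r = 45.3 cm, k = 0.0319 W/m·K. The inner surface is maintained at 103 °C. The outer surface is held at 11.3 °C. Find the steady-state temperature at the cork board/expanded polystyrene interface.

Series thermal resistances, inner to outer:
  R'_stainless steel = ln(0.185/0.145)/(2πk) = 0.2436/(2π·14.9) = 0.002602 m·K/W
  R'_cork board = ln(0.277/0.185)/(2πk) = 0.4037/(2π·0.0497) = 1.293 m·K/W
  R'_expanded polystyrene = ln(0.453/0.277)/(2πk) = 0.4919/(2π·0.0319) = 2.454 m·K/W
ΣR = 0.002602 + 1.293 + 2.454 = 3.750 m·K/W
Q' = ΔT/ΣR = (103 °C − 11.3 °C)/3.750 = 24.45 W/m
From the inner boundary to the cork board/expanded polystyrene interface, ΣR_partial = 1.296 m·K/W.
T_interface = T_in − Q'·ΣR_partial = 103 °C − (24.45)(1.296) = 71.3 °C

T = 71.3 °C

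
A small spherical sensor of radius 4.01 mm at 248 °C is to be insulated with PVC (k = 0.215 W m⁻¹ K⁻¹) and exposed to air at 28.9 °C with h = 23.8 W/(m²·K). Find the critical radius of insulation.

For a sphere, r_cr = 2k_ins/h = 2·0.215/23.8 = 0.0181 m = 1.81 cm

r_cr = 1.81 cm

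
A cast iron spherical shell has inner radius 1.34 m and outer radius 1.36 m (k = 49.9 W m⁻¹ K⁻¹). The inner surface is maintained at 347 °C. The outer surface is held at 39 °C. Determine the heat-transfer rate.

Q = 1.76×10^7 W

Q = 4πk·ΔT/(1/r₁ − 1/r₂) = 4π × 49.9 × 308 / (1/1.34 − 1/1.36) = 1.76×10^7 W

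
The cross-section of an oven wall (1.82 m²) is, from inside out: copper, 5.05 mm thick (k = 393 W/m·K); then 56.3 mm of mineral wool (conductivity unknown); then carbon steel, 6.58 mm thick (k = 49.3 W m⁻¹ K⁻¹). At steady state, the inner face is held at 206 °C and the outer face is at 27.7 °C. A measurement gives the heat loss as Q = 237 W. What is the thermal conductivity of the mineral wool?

k = 0.0411 W/m·K

ΣR = ΔT/Q = |206 − 27.7|/237 = 0.7523 K/W
Known resistances:
  R_copper = L/(kA) = 0.00505/(393·1.82) = 7.060×10^-6 K/W
  R_carbon steel = L/(kA) = 0.00658/(49.3·1.82) = 7.333×10^-5 K/W
R_mineral wool = ΣR − ΣR_known = 0.7523 − 8.039×10^-5 = 0.7522 K/W
L/(kA) = 0.7522 ⇒ k = 0.0563/(0.7522·1.82) = 0.0411 W/m·K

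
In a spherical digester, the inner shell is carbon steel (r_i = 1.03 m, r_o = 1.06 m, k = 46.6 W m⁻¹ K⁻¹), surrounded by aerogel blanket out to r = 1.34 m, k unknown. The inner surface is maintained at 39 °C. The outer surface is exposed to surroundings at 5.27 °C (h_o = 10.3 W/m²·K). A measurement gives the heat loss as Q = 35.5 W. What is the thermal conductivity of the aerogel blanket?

k = 0.0166 W/m·K

ΣR = ΔT/Q = |39 − 5.27|/35.5 = 0.9501 K/W
Known resistances:
  R_carbon steel = (1/1.03 − 1/1.06)/(4πk) = 0.02748/(4π·46.6) = 4.692×10^-5 K/W
  R_conv,out = 1/(4πr²h) = 1/(4π·1.34²·10.3) = 0.004303 K/W
R_aerogel blanket = ΣR − ΣR_known = 0.9501 − 0.004350 = 0.9457 K/W
(1/r₁−1/r₂)/(4πk) = 0.9457 ⇒ k = 0.1971/(4π·0.9457) = 0.0166 W/m·K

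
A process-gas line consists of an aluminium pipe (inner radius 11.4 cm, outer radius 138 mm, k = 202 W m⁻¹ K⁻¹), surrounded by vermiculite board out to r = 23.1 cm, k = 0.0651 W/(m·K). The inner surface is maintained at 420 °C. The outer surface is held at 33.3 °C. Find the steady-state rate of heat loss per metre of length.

Q' = 307 W/m

Series thermal resistances, inner to outer:
  R'_aluminium = ln(0.138/0.114)/(2πk) = 0.1911/(2π·202) = 1.505×10^-4 m·K/W
  R'_vermiculite board = ln(0.231/0.138)/(2πk) = 0.5152/(2π·0.0651) = 1.259 m·K/W
ΣR = 1.505×10^-4 + 1.259 = 1.259 m·K/W
Q' = ΔT/ΣR = (420 °C − 33.3 °C)/1.259 = 307 W/m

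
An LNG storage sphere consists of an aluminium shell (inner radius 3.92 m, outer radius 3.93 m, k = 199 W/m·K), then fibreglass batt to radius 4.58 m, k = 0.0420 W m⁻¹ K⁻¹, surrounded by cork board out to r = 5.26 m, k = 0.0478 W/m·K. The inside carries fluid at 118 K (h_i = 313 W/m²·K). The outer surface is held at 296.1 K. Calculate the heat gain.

Q = 1540 W

Treat each layer as a resistance in series:
  R_conv,in = 1/(4πr²h) = 1/(4π·3.92²·313) = 1.655×10^-5 K/W
  R_aluminium = (1/3.92 − 1/3.93)/(4πk) = 6.491×10^-4/(4π·199) = 2.596×10^-7 K/W
  R_fibreglass batt = (1/3.93 − 1/4.58)/(4πk) = 0.03611/(4π·0.0420) = 0.06842 K/W
  R_cork board = (1/4.58 − 1/5.26)/(4πk) = 0.02823/(4π·0.0478) = 0.04699 K/W
ΣR = 1.655×10^-5 + 2.596×10^-7 + 0.06842 + 0.04699 = 0.1154 K/W
Q = ΔT/ΣR = (118 K − 296.1 K)/0.1154 = -1540 W
(Negative Q ⇒ heat flows inward; heat gain = 1540 W.)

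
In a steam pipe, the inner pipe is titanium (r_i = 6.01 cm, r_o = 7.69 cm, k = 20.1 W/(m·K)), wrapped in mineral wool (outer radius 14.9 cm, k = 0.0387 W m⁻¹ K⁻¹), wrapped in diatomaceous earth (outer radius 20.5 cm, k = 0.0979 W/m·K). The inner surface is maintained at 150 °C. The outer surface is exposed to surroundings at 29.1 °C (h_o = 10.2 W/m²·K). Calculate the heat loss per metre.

Q' = 36.4 W/m

Treat each layer as a resistance in series:
  R'_titanium = ln(0.0769/0.0601)/(2πk) = 0.2465/(2π·20.1) = 0.001952 m·K/W
  R'_mineral wool = ln(0.149/0.0769)/(2πk) = 0.6614/(2π·0.0387) = 2.720 m·K/W
  R'_diatomaceous earth = ln(0.205/0.149)/(2πk) = 0.3191/(2π·0.0979) = 0.5187 m·K/W
  R'_conv,out = 1/(2πr h) = 1/(2π·0.205·10.2) = 0.07611 m·K/W
ΣR = 0.001952 + 2.720 + 0.5187 + 0.07611 = 3.317 m·K/W
Q' = ΔT/ΣR = (150 °C − 29.1 °C)/3.317 = 36.4 W/m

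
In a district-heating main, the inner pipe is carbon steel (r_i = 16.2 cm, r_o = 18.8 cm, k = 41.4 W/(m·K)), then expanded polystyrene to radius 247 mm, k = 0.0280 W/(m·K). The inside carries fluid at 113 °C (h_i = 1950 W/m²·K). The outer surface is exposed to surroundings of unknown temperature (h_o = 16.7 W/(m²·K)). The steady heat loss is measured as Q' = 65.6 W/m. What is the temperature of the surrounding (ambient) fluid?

T_out = 8.6 °C

Sum the resistances:
  R'_conv,in = 1/(2πr h) = 1/(2π·0.162·1950) = 5.038×10^-4 m·K/W
  R'_carbon steel = ln(0.188/0.162)/(2πk) = 0.1488/(2π·41.4) = 5.722×10^-4 m·K/W
  R'_expanded polystyrene = ln(0.247/0.188)/(2πk) = 0.2729/(2π·0.0280) = 1.551 m·K/W
  R'_conv,out = 1/(2πr h) = 1/(2π·0.247·16.7) = 0.03858 m·K/W
ΣR = 1.591 m·K/W
ΔT = Q'·ΣR = 65.6 × 1.591 = 104.4 K
Heat flows outward, so T_out = T_in − ΔT = 113 − 104.4 = 8.6 °C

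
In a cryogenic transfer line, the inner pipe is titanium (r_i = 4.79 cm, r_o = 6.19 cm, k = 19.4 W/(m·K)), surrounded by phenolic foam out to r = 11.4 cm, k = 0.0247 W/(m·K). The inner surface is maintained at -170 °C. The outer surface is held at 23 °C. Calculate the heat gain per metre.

Resistance network (inner→outer):
  R'_titanium = ln(0.0619/0.0479)/(2πk) = 0.2564/(2π·19.4) = 0.002104 m·K/W
  R'_phenolic foam = ln(0.114/0.0619)/(2πk) = 0.6107/(2π·0.0247) = 3.935 m·K/W
ΣR = 0.002104 + 3.935 = 3.937 m·K/W
Q' = ΔT/ΣR = (-170 °C − 23 °C)/3.937 = -49.0 W/m
(Negative Q' ⇒ heat flows inward; heat gain = 49.0 W/m.)

Q' = 49.0 W/m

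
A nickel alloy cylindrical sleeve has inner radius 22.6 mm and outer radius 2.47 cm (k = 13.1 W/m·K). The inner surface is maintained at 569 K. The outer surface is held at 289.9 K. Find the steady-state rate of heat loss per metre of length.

Q' = 2πk·ΔT/ln(r₂/r₁) = 2π × 13.1 × 279.1 / ln(0.0247/0.0226) = 2.59×10^5 W/m

Q' = 259 kW/m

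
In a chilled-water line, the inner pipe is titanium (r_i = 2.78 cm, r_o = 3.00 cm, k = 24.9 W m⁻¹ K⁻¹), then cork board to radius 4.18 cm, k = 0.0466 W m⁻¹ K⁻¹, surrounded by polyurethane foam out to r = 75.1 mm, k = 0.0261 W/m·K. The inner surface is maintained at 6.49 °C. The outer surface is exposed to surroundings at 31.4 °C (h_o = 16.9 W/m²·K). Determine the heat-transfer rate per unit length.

Q' = 5.16 W/m

Resistance network (inner→outer):
  R'_titanium = ln(0.0300/0.0278)/(2πk) = 0.07616/(2π·24.9) = 4.868×10^-4 m·K/W
  R'_cork board = ln(0.0418/0.0300)/(2πk) = 0.3317/(2π·0.0466) = 1.133 m·K/W
  R'_polyurethane foam = ln(0.0751/0.0418)/(2πk) = 0.5859/(2π·0.0261) = 3.573 m·K/W
  R'_conv,out = 1/(2πr h) = 1/(2π·0.0751·16.9) = 0.1254 m·K/W
ΣR = 4.868×10^-4 + 1.133 + 3.573 + 0.1254 = 4.832 m·K/W
Q' = ΔT/ΣR = (6.49 °C − 31.4 °C)/4.832 = -5.16 W/m
(Negative Q' ⇒ heat flows inward; heat gain = 5.16 W/m.)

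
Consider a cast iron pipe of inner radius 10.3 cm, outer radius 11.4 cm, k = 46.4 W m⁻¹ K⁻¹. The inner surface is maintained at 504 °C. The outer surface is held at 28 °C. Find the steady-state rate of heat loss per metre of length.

Q' = 1.37×10^6 W/m

Q' = 2πk·ΔT/ln(r₂/r₁) = 2π × 46.4 × 476 / ln(0.114/0.103) = 1.37×10^6 W/m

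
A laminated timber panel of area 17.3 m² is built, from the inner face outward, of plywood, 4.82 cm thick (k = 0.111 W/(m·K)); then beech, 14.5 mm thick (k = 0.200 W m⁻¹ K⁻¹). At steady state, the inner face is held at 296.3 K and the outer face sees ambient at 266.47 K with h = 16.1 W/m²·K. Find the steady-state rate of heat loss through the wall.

Treat each layer as a resistance in series:
  R_plywood = L/(kA) = 0.0482/(0.111·17.3) = 0.02510 K/W
  R_beech = L/(kA) = 0.0145/(0.200·17.3) = 0.004191 K/W
  R_conv,out = 1/(hA) = 1/(16.1·17.3) = 0.003590 K/W
ΣR = 0.02510 + 0.004191 + 0.003590 = 0.03288 K/W
Q = ΔT/ΣR = (296.3 K − 266.47 K)/0.03288 = 907 W

Q = 907 W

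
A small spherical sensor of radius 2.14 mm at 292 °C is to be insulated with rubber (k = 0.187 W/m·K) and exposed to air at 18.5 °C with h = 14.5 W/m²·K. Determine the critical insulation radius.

r_cr = 2.58 cm

For a sphere, r_cr = 2k_ins/h = 2·0.187/14.5 = 0.0258 m = 2.58 cm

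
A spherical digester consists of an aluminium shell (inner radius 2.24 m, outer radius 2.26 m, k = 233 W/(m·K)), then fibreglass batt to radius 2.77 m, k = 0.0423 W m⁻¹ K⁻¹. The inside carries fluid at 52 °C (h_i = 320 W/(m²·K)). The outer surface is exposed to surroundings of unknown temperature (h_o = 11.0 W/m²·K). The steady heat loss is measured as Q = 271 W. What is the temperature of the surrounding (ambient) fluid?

T_out = 10.2 °C

Series resistances:
  R_conv,in = 1/(4πr²h) = 1/(4π·2.24²·320) = 4.956×10^-5 K/W
  R_aluminium = (1/2.24 − 1/2.26)/(4πk) = 0.003951/(4π·233) = 1.349×10^-6 K/W
  R_fibreglass batt = (1/2.26 − 1/2.77)/(4πk) = 0.08147/(4π·0.0423) = 0.1533 K/W
  R_conv,out = 1/(4πr²h) = 1/(4π·2.77²·11.0) = 9.428×10^-4 K/W
ΣR = 0.1543 K/W
ΔT = Q·ΣR = 271 × 0.1543 = 41.82 K
Heat flows outward, so T_out = T_in − ΔT = 52 − 41.82 = 10.2 °C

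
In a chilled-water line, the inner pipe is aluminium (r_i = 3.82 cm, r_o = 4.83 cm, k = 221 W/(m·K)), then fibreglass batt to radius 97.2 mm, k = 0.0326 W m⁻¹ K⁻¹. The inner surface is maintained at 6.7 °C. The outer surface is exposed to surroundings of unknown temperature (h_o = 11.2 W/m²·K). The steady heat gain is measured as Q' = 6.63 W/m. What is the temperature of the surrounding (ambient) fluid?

T_out = 30.3 °C

Sum the resistances:
  R'_aluminium = ln(0.0483/0.0382)/(2πk) = 0.2346/(2π·221) = 1.689×10^-4 m·K/W
  R'_fibreglass batt = ln(0.0972/0.0483)/(2πk) = 0.6993/(2π·0.0326) = 3.414 m·K/W
  R'_conv,out = 1/(2πr h) = 1/(2π·0.0972·11.2) = 0.1462 m·K/W
ΣR = 3.561 m·K/W
ΔT = Q'·ΣR = 6.63 × 3.561 = 23.61 K
Heat flows inward, so T_out = T_in + ΔT = 6.7 + 23.61 = 30.3 °C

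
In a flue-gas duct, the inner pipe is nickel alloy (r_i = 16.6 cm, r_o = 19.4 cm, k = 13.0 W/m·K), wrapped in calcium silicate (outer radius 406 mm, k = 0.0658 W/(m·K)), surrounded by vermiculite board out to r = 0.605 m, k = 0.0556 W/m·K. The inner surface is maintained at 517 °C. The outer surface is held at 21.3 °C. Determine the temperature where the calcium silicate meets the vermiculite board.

T = 214 °C

Resistance network (inner→outer):
  R'_nickel alloy = ln(0.194/0.166)/(2πk) = 0.1559/(2π·13.0) = 0.001908 m·K/W
  R'_calcium silicate = ln(0.406/0.194)/(2πk) = 0.7385/(2π·0.0658) = 1.786 m·K/W
  R'_vermiculite board = ln(0.605/0.406)/(2πk) = 0.3989/(2π·0.0556) = 1.142 m·K/W
ΣR = 0.001908 + 1.786 + 1.142 = 2.930 m·K/W
Q' = ΔT/ΣR = (517 °C − 21.3 °C)/2.930 = 169.2 W/m
From the inner boundary to the calcium silicate/vermiculite board interface, ΣR_partial = 1.788 m·K/W.
T_interface = T_in − Q'·ΣR_partial = 517 °C − (169.2)(1.788) = 214 °C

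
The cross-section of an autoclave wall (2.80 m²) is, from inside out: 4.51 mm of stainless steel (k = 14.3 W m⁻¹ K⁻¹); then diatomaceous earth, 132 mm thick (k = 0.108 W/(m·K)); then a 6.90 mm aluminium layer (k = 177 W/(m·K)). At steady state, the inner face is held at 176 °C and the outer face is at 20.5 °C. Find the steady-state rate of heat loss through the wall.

Q = 356 W

Treat each layer as a resistance in series:
  R_stainless steel = L/(kA) = 0.00451/(14.3·2.80) = 1.126×10^-4 K/W
  R_diatomaceous earth = L/(kA) = 0.132/(0.108·2.80) = 0.4365 K/W
  R_aluminium = L/(kA) = 0.00690/(177·2.80) = 1.392×10^-5 K/W
ΣR = 1.126×10^-4 + 0.4365 + 1.392×10^-5 = 0.4366 K/W
Q = ΔT/ΣR = (176 °C − 20.5 °C)/0.4366 = 356 W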